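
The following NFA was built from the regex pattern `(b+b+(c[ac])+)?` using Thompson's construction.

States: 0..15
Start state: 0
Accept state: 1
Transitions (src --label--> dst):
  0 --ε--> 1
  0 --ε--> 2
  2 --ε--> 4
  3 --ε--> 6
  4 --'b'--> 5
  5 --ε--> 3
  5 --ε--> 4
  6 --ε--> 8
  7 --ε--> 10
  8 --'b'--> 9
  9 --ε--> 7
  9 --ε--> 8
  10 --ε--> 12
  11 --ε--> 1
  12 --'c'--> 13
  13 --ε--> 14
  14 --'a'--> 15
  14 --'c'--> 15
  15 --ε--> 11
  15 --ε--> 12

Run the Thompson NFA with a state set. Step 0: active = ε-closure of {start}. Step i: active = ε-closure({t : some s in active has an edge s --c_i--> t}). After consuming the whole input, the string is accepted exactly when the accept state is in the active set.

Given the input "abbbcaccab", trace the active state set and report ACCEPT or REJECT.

initial (ε-close {0}): {0,1,2,4}
'a' @ 1: {}  — state set empty
rest 'bbbcaccab' ignored (set empty)
end set {} — state 1 not in

Answer: REJECT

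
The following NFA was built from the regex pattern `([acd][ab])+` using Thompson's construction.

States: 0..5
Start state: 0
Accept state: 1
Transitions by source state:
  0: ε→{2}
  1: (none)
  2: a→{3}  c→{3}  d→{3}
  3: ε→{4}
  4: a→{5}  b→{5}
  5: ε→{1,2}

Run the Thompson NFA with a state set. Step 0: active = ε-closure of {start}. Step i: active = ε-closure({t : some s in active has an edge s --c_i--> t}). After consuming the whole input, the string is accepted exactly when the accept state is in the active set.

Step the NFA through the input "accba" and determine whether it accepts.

Answer: REJECT

Trace:
S₀ = ε-closure({0}) = {0,2}
'a' @ 1: {3,4}
'c' @ 2: {}  — dead — no transitions
rest 'cba' ignored (set empty)
end set {} — state 1 not in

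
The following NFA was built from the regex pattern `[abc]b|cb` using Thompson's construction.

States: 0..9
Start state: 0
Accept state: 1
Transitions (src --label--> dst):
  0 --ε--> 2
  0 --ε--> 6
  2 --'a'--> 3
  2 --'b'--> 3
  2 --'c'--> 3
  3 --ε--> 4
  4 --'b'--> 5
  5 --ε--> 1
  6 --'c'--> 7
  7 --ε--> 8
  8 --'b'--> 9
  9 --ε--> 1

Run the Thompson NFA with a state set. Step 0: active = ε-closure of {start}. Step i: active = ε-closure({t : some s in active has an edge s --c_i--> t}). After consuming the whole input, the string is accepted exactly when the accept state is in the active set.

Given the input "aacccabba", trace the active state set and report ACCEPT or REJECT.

initial (ε-close {0}): {0,2,6}
'a' @ 1: {3,4}
'a' @ 2: {}  — dead — no transitions
rest 'cccabba' ignored (set empty)
final: {}; accept 1 not in set

Answer: REJECT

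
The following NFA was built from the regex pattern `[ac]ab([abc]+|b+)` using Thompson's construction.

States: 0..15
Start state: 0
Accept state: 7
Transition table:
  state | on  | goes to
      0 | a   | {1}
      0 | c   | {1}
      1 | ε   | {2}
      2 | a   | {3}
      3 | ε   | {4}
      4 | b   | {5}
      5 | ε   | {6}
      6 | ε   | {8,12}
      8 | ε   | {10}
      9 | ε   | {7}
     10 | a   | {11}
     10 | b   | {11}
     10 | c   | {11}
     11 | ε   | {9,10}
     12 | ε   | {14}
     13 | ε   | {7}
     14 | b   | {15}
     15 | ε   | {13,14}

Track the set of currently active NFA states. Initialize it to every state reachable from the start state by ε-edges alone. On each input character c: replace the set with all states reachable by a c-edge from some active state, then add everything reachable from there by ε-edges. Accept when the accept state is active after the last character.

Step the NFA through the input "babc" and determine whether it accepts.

S₀ = ε-closure({0}) = {0}
'b' @ 1: {}  — dead — no transitions
rest 'abc' ignored (set empty)
end set {} — state 7 not in

Answer: REJECT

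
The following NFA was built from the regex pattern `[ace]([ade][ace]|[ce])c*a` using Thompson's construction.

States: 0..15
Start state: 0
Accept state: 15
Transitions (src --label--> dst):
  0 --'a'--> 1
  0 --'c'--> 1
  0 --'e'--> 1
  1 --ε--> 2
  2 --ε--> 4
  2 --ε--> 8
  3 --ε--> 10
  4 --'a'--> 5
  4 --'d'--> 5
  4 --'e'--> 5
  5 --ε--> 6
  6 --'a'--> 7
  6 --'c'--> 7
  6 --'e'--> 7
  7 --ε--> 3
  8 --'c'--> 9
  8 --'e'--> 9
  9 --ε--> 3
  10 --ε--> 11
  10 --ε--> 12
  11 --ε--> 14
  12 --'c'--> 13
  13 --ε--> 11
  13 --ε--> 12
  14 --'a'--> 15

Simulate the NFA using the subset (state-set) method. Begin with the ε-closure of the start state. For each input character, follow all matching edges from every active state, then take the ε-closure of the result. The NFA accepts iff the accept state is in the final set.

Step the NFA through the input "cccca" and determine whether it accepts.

S₀ = ε-closure({0}) = {0}
'c' @ 1: {1,2,4,8}
'c' @ 2: {3,9,10,11,12,14}
'c' @ 3: {11,12,13,14}
'c' @ 4: {11,12,13,14}
'a' @ 5: {15}  [accepting]
end set {15} — state 15 in

Answer: ACCEPT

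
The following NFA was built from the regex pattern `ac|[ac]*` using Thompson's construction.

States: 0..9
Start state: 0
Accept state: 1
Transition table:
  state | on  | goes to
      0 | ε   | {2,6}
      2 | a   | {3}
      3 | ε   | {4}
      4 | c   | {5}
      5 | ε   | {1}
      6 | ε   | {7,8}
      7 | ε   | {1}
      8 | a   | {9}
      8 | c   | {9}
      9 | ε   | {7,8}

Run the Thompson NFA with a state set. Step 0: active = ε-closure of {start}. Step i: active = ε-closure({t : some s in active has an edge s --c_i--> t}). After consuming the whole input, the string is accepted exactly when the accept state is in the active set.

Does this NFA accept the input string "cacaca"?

initial (ε-close {0}): {0,1,2,6,7,8}
'c' @ 1: {1,7,8,9}  ✓accept
'a' @ 2: {1,7,8,9}  ✓accept
'c' @ 3: {1,7,8,9}  ✓accept
'a' @ 4: {1,7,8,9}  ✓accept
'c' @ 5: {1,7,8,9}  ✓accept
'a' @ 6: {1,7,8,9}  ✓accept
end set {1,7,8,9} — state 1 in

Answer: ACCEPT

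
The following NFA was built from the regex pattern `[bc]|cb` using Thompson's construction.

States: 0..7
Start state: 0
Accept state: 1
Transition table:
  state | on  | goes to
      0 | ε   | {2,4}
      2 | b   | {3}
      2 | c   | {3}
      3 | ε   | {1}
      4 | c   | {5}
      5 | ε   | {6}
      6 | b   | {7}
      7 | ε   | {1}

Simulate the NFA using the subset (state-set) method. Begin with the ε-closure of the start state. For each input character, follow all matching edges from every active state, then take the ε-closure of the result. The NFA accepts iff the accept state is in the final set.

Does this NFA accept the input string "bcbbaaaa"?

Answer: REJECT

Trace:
S₀ = ε-closure({0}) = {0,2,4}
'b' @ 1: {1,3}  [accepting]
'c' @ 2: {}  — dead — no transitions
rest 'bbaaaa' ignored (set empty)
end set {} — state 1 not in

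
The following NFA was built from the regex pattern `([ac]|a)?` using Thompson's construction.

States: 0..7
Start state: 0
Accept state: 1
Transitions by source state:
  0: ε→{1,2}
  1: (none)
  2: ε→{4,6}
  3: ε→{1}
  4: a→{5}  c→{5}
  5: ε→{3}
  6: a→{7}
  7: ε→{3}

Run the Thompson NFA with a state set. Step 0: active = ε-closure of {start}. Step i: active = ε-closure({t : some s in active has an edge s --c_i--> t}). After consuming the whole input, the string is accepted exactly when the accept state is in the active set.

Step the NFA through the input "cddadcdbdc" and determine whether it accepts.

Answer: REJECT

Derivation:
S₀ = ε-closure({0}) = {0,1,2,4,6}
'c' @ 1: {1,3,5}  [accepting]
'd' @ 2: {}  — state set empty
rest 'dadcdbdc' ignored (set empty)
end set {} — state 1 not in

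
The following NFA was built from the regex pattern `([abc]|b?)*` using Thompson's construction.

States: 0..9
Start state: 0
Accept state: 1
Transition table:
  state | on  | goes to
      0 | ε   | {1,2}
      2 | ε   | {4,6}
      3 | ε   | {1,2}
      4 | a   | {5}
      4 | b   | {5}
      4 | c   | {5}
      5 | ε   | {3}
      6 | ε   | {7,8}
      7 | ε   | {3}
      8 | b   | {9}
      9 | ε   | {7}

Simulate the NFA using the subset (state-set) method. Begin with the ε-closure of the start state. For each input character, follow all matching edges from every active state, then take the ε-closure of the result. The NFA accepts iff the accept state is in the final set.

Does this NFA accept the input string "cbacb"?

Answer: ACCEPT

Steps:
start: ε-closure({0}) = {0,1,2,3,4,6,7,8}
'c' @ 1: {1,2,3,4,5,6,7,8}  (accept∈set)
'b' @ 2: {1,2,3,4,5,6,7,8,9}  (accept∈set)
'a' @ 3: {1,2,3,4,5,6,7,8}  (accept∈set)
'c' @ 4: {1,2,3,4,5,6,7,8}  (accept∈set)
'b' @ 5: {1,2,3,4,5,6,7,8,9}  (accept∈set)
after full input: {1,2,3,4,5,6,7,8,9}  (accept=1 in)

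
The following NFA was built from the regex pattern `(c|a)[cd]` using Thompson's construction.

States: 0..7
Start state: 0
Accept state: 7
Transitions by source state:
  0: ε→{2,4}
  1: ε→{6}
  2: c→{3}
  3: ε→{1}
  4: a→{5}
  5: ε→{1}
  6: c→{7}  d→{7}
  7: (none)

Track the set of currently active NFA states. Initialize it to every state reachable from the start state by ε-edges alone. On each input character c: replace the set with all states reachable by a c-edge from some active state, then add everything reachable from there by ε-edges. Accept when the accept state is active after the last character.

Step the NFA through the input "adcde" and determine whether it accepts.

start: ε-closure({0}) = {0,2,4}
'a' @ 1: {1,5,6}
'd' @ 2: {7}  ✓accept
'c' @ 3: {}  — no active states
rest 'de' ignored (set empty)
final: {}; accept 7 not in set

Answer: REJECT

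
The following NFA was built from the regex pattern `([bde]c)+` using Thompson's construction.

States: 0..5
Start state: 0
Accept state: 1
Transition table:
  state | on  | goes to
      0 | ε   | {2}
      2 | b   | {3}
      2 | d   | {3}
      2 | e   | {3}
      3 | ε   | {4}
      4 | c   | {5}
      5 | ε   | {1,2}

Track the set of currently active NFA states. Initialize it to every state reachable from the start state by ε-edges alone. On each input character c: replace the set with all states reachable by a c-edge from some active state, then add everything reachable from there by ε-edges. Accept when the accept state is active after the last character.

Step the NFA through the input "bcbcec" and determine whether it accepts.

Answer: ACCEPT

Steps:
S₀ = ε-closure({0}) = {0,2}
'b' @ 1: {3,4}
'c' @ 2: {1,2,5}  ✓accept
'b' @ 3: {3,4}
'c' @ 4: {1,2,5}  ✓accept
'e' @ 5: {3,4}
'c' @ 6: {1,2,5}  ✓accept
end set {1,2,5} — state 1 in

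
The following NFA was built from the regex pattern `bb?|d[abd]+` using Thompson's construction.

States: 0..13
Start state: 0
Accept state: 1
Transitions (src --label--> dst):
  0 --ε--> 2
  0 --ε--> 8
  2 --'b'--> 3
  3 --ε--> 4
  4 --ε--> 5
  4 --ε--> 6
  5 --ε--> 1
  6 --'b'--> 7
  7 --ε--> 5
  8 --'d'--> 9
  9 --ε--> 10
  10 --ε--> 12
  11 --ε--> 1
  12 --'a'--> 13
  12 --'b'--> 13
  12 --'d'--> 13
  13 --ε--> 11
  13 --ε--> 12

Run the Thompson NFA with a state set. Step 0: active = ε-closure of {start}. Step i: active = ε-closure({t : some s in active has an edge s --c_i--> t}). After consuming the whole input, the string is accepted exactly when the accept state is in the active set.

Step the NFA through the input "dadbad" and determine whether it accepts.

S₀ = ε-closure({0}) = {0,2,8}
'd' @ 1: {9,10,12}
'a' @ 2: {1,11,12,13}  ✓accept
'd' @ 3: {1,11,12,13}  ✓accept
'b' @ 4: {1,11,12,13}  ✓accept
'a' @ 5: {1,11,12,13}  ✓accept
'd' @ 6: {1,11,12,13}  ✓accept
end set {1,11,12,13} — state 1 in

Answer: ACCEPT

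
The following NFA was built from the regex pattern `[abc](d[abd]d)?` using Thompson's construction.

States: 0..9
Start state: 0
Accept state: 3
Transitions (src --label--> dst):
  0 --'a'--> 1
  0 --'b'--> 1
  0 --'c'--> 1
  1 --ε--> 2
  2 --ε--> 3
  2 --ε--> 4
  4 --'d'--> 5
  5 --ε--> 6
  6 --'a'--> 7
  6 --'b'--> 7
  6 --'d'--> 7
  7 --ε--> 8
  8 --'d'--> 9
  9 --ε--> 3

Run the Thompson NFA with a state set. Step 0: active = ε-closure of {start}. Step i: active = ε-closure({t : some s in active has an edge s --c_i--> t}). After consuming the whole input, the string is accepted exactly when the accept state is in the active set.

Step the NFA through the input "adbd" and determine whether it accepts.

start: ε-closure({0}) = {0}
'a' @ 1: {1,2,3,4}  [accepting]
'd' @ 2: {5,6}
'b' @ 3: {7,8}
'd' @ 4: {3,9}  [accepting]
final: {3,9}; accept 3 in set

Answer: ACCEPT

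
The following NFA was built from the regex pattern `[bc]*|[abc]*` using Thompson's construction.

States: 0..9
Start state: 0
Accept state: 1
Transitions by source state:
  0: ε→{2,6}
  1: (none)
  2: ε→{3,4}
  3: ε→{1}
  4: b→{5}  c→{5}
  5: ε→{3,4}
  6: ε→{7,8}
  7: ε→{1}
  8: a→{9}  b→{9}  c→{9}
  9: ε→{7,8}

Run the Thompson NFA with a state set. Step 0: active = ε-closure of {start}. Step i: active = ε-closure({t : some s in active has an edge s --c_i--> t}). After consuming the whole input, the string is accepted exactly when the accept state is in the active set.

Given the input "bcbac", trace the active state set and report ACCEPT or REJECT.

Answer: ACCEPT

Trace:
S₀ = ε-closure({0}) = {0,1,2,3,4,6,7,8}
'b' @ 1: {1,3,4,5,7,8,9}  (accept∈set)
'c' @ 2: {1,3,4,5,7,8,9}  (accept∈set)
'b' @ 3: {1,3,4,5,7,8,9}  (accept∈set)
'a' @ 4: {1,7,8,9}  (accept∈set)
'c' @ 5: {1,7,8,9}  (accept∈set)
after full input: {1,7,8,9}  (accept=1 in)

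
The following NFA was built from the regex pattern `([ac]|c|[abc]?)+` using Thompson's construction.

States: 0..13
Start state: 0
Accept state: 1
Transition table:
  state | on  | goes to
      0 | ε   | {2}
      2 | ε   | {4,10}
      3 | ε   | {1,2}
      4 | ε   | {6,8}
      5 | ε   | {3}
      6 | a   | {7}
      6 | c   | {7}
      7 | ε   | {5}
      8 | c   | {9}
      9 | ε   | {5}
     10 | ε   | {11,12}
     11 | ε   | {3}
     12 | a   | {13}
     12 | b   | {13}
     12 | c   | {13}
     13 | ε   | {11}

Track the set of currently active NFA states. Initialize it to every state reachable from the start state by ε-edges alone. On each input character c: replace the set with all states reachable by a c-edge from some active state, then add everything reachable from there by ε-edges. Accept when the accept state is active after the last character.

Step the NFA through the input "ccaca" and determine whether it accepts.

Answer: ACCEPT

Trace:
start: ε-closure({0}) = {0,1,2,3,4,6,8,10,11,12}
'c' @ 1: {1,2,3,4,5,6,7,8,9,10,11,12,13}  [accepting]
'c' @ 2: {1,2,3,4,5,6,7,8,9,10,11,12,13}  [accepting]
'a' @ 3: {1,2,3,4,5,6,7,8,10,11,12,13}  [accepting]
'c' @ 4: {1,2,3,4,5,6,7,8,9,10,11,12,13}  [accepting]
'a' @ 5: {1,2,3,4,5,6,7,8,10,11,12,13}  [accepting]
final: {1,2,3,4,5,6,7,8,10,11,12,13}; accept 1 in set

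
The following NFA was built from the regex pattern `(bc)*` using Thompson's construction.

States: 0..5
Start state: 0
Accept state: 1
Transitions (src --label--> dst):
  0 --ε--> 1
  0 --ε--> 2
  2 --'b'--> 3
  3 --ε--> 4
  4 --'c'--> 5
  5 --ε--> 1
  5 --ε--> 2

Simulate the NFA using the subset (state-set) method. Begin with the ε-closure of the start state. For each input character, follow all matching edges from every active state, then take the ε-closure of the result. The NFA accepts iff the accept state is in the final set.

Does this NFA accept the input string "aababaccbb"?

start: ε-closure({0}) = {0,1,2}
'a' @ 1: {}  — no active states
rest 'ababaccbb' ignored (set empty)
final: {}; accept 1 not in set

Answer: REJECT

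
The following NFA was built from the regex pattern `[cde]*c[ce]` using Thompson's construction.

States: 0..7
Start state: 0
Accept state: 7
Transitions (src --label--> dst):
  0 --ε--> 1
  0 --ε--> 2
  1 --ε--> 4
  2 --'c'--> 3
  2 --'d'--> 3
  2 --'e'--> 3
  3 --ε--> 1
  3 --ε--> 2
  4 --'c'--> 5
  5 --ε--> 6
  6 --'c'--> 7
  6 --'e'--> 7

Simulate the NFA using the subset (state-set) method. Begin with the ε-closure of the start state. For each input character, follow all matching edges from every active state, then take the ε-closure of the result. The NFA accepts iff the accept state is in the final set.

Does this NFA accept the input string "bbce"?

Answer: REJECT

Trace:
initial (ε-close {0}): {0,1,2,4}
'b' @ 1: {}  — no active states
rest 'bce' ignored (set empty)
end set {} — state 7 not in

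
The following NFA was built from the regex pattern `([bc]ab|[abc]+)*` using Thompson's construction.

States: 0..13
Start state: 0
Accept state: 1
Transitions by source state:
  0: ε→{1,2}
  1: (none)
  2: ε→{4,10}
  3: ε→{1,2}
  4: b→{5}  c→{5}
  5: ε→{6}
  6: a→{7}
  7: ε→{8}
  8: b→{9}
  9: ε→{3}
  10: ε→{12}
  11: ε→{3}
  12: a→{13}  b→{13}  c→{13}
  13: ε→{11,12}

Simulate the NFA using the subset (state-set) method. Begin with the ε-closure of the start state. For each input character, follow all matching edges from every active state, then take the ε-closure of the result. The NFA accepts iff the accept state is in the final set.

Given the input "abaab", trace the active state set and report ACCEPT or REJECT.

Answer: ACCEPT

Steps:
start: ε-closure({0}) = {0,1,2,4,10,12}
'a' @ 1: {1,2,3,4,10,11,12,13}  [accepting]
'b' @ 2: {1,2,3,4,5,6,10,11,12,13}  [accepting]
'a' @ 3: {1,2,3,4,7,8,10,11,12,13}  [accepting]
'a' @ 4: {1,2,3,4,10,11,12,13}  [accepting]
'b' @ 5: {1,2,3,4,5,6,10,11,12,13}  [accepting]
after full input: {1,2,3,4,5,6,10,11,12,13}  (accept=1 in)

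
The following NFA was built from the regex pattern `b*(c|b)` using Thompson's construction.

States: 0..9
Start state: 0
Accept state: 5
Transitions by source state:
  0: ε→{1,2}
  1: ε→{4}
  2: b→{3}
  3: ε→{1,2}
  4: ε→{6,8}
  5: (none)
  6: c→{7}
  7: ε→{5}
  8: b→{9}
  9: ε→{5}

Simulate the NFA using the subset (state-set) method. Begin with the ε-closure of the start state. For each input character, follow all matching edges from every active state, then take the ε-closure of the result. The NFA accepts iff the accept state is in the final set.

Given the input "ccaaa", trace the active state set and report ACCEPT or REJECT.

initial (ε-close {0}): {0,1,2,4,6,8}
'c' @ 1: {5,7}  [accepting]
'c' @ 2: {}  — dead — no transitions
rest 'aaa' ignored (set empty)
end set {} — state 5 not in

Answer: REJECT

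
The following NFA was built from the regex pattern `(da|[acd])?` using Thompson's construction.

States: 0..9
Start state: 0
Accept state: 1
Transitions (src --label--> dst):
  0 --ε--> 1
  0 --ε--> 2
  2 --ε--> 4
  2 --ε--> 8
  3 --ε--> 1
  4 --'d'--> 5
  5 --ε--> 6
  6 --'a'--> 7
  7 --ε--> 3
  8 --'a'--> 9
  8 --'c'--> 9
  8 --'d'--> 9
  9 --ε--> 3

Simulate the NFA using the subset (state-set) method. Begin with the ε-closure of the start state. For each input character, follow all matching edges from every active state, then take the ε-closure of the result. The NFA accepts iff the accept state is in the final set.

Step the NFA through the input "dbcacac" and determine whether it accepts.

initial (ε-close {0}): {0,1,2,4,8}
'd' @ 1: {1,3,5,6,9}  ✓accept
'b' @ 2: {}  — no active states
rest 'cacac' ignored (set empty)
final: {}; accept 1 not in set

Answer: REJECT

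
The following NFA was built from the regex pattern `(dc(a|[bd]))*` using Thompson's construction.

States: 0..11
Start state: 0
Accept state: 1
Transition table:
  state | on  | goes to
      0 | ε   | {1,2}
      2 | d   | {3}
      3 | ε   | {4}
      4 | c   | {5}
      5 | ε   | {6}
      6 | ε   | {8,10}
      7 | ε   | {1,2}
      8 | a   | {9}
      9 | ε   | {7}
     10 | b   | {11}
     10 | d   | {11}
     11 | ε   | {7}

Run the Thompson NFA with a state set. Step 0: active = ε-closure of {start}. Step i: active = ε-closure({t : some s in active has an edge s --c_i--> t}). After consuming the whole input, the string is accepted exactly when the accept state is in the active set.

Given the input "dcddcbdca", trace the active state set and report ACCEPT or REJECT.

Answer: ACCEPT

Trace:
initial (ε-close {0}): {0,1,2}
'd' @ 1: {3,4}
'c' @ 2: {5,6,8,10}
'd' @ 3: {1,2,7,11}  (accept∈set)
'd' @ 4: {3,4}
'c' @ 5: {5,6,8,10}
'b' @ 6: {1,2,7,11}  (accept∈set)
'd' @ 7: {3,4}
'c' @ 8: {5,6,8,10}
'a' @ 9: {1,2,7,9}  (accept∈set)
final: {1,2,7,9}; accept 1 in set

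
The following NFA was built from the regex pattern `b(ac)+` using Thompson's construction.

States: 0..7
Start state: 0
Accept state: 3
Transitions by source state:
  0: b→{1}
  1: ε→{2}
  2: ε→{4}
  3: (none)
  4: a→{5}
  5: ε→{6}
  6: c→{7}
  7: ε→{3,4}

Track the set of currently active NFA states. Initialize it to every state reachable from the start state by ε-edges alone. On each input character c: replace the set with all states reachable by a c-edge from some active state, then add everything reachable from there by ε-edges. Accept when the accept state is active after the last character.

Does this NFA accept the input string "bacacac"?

Answer: ACCEPT

Steps:
S₀ = ε-closure({0}) = {0}
'b' @ 1: {1,2,4}
'a' @ 2: {5,6}
'c' @ 3: {3,4,7}  (accept∈set)
'a' @ 4: {5,6}
'c' @ 5: {3,4,7}  (accept∈set)
'a' @ 6: {5,6}
'c' @ 7: {3,4,7}  (accept∈set)
end set {3,4,7} — state 3 in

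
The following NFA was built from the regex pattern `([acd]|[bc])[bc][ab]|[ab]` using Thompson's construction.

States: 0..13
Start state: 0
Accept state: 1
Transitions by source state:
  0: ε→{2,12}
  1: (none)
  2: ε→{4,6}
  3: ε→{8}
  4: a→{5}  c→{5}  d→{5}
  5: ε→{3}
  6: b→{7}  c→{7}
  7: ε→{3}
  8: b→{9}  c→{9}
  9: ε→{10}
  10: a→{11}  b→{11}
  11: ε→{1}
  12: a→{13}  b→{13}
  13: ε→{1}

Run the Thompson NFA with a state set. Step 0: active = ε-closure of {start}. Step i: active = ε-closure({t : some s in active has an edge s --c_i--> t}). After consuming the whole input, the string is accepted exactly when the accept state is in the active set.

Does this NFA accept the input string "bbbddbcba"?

Answer: REJECT

Trace:
S₀ = ε-closure({0}) = {0,2,4,6,12}
'b' @ 1: {1,3,7,8,13}  [accepting]
'b' @ 2: {9,10}
'b' @ 3: {1,11}  [accepting]
'd' @ 4: {}  — dead — no transitions
rest 'dbcba' ignored (set empty)
end set {} — state 1 not in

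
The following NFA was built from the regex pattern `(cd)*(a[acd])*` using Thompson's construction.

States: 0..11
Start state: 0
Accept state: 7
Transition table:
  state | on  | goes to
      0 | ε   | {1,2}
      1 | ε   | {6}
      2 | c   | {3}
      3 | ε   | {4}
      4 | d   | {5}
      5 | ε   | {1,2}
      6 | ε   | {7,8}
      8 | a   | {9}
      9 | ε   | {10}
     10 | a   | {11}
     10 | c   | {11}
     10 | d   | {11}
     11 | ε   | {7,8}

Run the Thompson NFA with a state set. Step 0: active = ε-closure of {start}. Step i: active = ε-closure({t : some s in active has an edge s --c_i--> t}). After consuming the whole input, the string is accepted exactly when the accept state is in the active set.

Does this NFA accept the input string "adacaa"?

Answer: ACCEPT

Steps:
initial (ε-close {0}): {0,1,2,6,7,8}
'a' @ 1: {9,10}
'd' @ 2: {7,8,11}  ✓accept
'a' @ 3: {9,10}
'c' @ 4: {7,8,11}  ✓accept
'a' @ 5: {9,10}
'a' @ 6: {7,8,11}  ✓accept
final: {7,8,11}; accept 7 in set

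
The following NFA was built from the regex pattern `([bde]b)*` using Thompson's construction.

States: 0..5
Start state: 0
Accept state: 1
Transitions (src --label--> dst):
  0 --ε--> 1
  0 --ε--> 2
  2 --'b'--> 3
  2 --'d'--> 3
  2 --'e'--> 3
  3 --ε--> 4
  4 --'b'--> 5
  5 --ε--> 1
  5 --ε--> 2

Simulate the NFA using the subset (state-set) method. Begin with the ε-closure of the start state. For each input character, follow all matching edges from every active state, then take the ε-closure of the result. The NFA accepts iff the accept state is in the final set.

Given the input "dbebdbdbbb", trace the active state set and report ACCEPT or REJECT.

S₀ = ε-closure({0}) = {0,1,2}
'd' @ 1: {3,4}
'b' @ 2: {1,2,5}  ✓accept
'e' @ 3: {3,4}
'b' @ 4: {1,2,5}  ✓accept
'd' @ 5: {3,4}
'b' @ 6: {1,2,5}  ✓accept
'd' @ 7: {3,4}
'b' @ 8: {1,2,5}  ✓accept
'b' @ 9: {3,4}
'b' @ 10: {1,2,5}  ✓accept
final: {1,2,5}; accept 1 in set

Answer: ACCEPT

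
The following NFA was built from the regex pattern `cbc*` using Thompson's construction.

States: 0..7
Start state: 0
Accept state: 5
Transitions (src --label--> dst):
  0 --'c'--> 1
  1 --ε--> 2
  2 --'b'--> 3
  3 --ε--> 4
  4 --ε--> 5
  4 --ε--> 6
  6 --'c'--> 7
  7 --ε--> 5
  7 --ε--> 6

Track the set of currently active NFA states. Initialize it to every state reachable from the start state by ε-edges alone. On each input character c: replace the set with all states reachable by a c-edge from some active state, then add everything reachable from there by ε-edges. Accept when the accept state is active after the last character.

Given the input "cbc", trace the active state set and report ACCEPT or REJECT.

S₀ = ε-closure({0}) = {0}
'c' @ 1: {1,2}
'b' @ 2: {3,4,5,6}  [accepting]
'c' @ 3: {5,6,7}  [accepting]
after full input: {5,6,7}  (accept=5 in)

Answer: ACCEPT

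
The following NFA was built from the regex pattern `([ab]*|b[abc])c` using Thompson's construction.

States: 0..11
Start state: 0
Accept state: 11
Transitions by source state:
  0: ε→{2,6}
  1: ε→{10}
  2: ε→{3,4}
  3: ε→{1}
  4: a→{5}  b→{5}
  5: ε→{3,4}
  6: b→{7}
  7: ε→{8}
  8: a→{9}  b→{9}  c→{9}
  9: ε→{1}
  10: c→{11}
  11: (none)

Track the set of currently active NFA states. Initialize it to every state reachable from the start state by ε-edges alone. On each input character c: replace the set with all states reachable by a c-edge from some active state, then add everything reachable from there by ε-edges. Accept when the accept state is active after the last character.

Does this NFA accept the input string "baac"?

Answer: ACCEPT

Trace:
initial (ε-close {0}): {0,1,2,3,4,6,10}
'b' @ 1: {1,3,4,5,7,8,10}
'a' @ 2: {1,3,4,5,9,10}
'a' @ 3: {1,3,4,5,10}
'c' @ 4: {11}  [accepting]
final: {11}; accept 11 in set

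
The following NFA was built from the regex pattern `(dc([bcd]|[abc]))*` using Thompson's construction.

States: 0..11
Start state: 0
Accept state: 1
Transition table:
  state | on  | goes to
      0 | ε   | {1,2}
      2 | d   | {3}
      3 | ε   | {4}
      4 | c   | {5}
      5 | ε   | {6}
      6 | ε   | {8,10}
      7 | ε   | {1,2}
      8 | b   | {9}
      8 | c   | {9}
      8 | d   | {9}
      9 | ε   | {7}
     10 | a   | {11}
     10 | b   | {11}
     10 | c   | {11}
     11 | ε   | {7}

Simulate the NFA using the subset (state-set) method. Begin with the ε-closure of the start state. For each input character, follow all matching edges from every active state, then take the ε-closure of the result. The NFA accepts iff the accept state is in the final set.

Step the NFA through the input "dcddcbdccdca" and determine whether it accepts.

initial (ε-close {0}): {0,1,2}
'd' @ 1: {3,4}
'c' @ 2: {5,6,8,10}
'd' @ 3: {1,2,7,9}  (accept∈set)
'd' @ 4: {3,4}
'c' @ 5: {5,6,8,10}
'b' @ 6: {1,2,7,9,11}  (accept∈set)
'd' @ 7: {3,4}
'c' @ 8: {5,6,8,10}
'c' @ 9: {1,2,7,9,11}  (accept∈set)
'd' @ 10: {3,4}
'c' @ 11: {5,6,8,10}
'a' @ 12: {1,2,7,11}  (accept∈set)
final: {1,2,7,11}; accept 1 in set

Answer: ACCEPT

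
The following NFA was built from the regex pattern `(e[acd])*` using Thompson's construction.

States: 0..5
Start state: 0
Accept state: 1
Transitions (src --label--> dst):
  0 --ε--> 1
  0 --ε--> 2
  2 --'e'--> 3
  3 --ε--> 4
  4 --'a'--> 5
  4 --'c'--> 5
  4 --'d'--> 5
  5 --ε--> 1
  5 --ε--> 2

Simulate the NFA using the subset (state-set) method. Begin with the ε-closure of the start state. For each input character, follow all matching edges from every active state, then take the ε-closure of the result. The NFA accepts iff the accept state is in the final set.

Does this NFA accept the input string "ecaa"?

initial (ε-close {0}): {0,1,2}
'e' @ 1: {3,4}
'c' @ 2: {1,2,5}  (accept∈set)
'a' @ 3: {}  — dead — no transitions
rest 'a' ignored (set empty)
final: {}; accept 1 not in set

Answer: REJECT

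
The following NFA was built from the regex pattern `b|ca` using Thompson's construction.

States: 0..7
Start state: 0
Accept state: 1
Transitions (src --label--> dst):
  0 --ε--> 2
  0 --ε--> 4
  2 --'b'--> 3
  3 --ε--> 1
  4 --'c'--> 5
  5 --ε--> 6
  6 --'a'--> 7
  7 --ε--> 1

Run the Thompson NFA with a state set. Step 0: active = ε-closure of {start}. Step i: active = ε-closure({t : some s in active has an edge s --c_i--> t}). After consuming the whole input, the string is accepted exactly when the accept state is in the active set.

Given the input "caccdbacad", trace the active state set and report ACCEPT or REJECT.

S₀ = ε-closure({0}) = {0,2,4}
'c' @ 1: {5,6}
'a' @ 2: {1,7}  ✓accept
'c' @ 3: {}  — dead — no transitions
rest 'cdbacad' ignored (set empty)
final: {}; accept 1 not in set

Answer: REJECT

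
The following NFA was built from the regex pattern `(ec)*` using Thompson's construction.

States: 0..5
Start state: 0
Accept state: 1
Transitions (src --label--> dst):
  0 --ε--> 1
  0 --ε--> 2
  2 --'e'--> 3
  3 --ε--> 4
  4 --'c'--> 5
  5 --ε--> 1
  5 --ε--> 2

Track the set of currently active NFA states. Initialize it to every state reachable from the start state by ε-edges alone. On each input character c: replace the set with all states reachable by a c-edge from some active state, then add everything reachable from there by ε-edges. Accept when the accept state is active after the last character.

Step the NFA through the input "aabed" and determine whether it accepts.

start: ε-closure({0}) = {0,1,2}
'a' @ 1: {}  — dead — no transitions
rest 'abed' ignored (set empty)
after full input: {}  (accept=1 not in)

Answer: REJECT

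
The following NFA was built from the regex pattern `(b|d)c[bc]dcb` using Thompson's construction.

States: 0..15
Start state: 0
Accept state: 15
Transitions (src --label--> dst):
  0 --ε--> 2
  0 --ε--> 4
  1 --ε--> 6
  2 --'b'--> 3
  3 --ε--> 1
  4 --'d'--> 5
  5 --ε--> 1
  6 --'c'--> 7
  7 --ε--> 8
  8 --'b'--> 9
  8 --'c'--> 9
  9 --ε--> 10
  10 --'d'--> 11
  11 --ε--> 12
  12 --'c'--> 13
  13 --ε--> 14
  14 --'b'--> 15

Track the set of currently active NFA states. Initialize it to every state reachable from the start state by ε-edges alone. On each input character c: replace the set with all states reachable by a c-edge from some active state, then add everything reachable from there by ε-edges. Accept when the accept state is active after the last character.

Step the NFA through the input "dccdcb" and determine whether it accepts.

S₀ = ε-closure({0}) = {0,2,4}
'd' @ 1: {1,5,6}
'c' @ 2: {7,8}
'c' @ 3: {9,10}
'd' @ 4: {11,12}
'c' @ 5: {13,14}
'b' @ 6: {15}  [accepting]
final: {15}; accept 15 in set

Answer: ACCEPT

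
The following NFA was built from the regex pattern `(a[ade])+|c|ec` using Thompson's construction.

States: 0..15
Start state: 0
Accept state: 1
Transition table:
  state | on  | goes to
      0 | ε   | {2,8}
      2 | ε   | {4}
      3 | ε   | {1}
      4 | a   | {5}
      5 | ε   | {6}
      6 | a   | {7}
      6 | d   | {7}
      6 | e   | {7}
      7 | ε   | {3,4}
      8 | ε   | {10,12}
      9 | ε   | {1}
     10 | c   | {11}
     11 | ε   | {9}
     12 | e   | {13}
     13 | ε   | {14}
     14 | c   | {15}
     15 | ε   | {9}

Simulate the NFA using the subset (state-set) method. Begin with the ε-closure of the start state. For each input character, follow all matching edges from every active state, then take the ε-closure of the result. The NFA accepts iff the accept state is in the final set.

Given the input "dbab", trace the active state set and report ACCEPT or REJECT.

S₀ = ε-closure({0}) = {0,2,4,8,10,12}
'd' @ 1: {}  — no active states
rest 'bab' ignored (set empty)
final: {}; accept 1 not in set

Answer: REJECT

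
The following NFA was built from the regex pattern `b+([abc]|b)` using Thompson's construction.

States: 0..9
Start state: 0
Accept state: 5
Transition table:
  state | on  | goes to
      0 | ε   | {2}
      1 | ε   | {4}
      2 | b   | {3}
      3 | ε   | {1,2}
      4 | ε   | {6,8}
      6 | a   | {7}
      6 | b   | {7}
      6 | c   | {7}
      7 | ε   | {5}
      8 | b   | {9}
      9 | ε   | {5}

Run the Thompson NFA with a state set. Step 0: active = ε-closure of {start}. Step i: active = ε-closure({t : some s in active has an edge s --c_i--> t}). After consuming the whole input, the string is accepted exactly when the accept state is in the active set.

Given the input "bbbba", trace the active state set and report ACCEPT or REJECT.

Answer: ACCEPT

Derivation:
S₀ = ε-closure({0}) = {0,2}
'b' @ 1: {1,2,3,4,6,8}
'b' @ 2: {1,2,3,4,5,6,7,8,9}  [accepting]
'b' @ 3: {1,2,3,4,5,6,7,8,9}  [accepting]
'b' @ 4: {1,2,3,4,5,6,7,8,9}  [accepting]
'a' @ 5: {5,7}  [accepting]
final: {5,7}; accept 5 in set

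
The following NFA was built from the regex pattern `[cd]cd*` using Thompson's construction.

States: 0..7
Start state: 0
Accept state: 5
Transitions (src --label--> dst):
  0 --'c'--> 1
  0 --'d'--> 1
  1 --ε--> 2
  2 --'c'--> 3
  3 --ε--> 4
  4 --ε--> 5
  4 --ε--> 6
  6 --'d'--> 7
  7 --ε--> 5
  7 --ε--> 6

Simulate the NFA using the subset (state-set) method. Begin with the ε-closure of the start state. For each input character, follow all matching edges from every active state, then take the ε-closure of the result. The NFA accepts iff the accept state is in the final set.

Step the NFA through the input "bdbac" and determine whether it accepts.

Answer: REJECT

Steps:
start: ε-closure({0}) = {0}
'b' @ 1: {}  — dead — no transitions
rest 'dbac' ignored (set empty)
end set {} — state 5 not in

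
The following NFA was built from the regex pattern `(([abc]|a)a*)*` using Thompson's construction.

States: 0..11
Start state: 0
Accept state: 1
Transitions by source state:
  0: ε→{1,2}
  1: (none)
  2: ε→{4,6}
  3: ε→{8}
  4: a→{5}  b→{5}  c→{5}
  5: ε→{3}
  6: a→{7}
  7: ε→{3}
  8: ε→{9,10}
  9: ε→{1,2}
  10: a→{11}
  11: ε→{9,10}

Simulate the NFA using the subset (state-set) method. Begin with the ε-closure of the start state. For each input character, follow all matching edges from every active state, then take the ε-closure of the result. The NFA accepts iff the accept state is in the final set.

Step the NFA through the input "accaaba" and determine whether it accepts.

Answer: ACCEPT

Steps:
start: ε-closure({0}) = {0,1,2,4,6}
'a' @ 1: {1,2,3,4,5,6,7,8,9,10}  (accept∈set)
'c' @ 2: {1,2,3,4,5,6,8,9,10}  (accept∈set)
'c' @ 3: {1,2,3,4,5,6,8,9,10}  (accept∈set)
'a' @ 4: {1,2,3,4,5,6,7,8,9,10,11}  (accept∈set)
'a' @ 5: {1,2,3,4,5,6,7,8,9,10,11}  (accept∈set)
'b' @ 6: {1,2,3,4,5,6,8,9,10}  (accept∈set)
'a' @ 7: {1,2,3,4,5,6,7,8,9,10,11}  (accept∈set)
final: {1,2,3,4,5,6,7,8,9,10,11}; accept 1 in set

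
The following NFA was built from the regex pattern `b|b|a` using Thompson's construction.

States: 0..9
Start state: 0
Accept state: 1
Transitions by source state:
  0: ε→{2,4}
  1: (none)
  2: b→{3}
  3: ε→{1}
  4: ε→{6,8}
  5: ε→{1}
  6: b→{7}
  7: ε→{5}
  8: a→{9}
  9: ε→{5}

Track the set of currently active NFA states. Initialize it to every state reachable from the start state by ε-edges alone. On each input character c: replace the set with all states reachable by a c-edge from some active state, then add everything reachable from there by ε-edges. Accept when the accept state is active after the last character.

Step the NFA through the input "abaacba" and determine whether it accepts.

Answer: REJECT

Steps:
start: ε-closure({0}) = {0,2,4,6,8}
'a' @ 1: {1,5,9}  [accepting]
'b' @ 2: {}  — no active states
rest 'aacba' ignored (set empty)
final: {}; accept 1 not in set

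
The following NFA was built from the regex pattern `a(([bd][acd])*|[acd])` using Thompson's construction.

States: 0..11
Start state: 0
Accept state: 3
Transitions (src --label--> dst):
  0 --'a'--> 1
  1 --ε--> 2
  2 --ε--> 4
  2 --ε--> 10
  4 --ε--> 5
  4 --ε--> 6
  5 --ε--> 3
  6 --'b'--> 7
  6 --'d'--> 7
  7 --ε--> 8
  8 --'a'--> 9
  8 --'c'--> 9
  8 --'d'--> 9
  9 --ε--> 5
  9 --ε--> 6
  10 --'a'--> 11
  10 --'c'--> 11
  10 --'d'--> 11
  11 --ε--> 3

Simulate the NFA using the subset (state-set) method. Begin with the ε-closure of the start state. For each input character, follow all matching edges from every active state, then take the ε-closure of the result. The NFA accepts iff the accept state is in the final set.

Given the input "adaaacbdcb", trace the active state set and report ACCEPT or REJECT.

Answer: REJECT

Steps:
initial (ε-close {0}): {0}
'a' @ 1: {1,2,3,4,5,6,10}  (accept∈set)
'd' @ 2: {3,7,8,11}  (accept∈set)
'a' @ 3: {3,5,6,9}  (accept∈set)
'a' @ 4: {}  — state set empty
rest 'acbdcb' ignored (set empty)
after full input: {}  (accept=3 not in)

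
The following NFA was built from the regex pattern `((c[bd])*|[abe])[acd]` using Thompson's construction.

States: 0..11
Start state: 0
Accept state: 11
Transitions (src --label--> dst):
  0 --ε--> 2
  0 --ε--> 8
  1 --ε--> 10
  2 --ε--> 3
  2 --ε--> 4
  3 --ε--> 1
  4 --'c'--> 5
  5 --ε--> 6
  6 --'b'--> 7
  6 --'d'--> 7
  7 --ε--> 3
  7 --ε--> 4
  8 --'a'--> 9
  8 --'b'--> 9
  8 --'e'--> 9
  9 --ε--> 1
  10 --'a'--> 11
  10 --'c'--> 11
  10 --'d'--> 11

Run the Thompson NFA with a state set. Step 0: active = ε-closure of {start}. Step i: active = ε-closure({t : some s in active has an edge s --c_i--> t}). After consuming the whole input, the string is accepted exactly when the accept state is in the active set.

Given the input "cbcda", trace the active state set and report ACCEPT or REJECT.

initial (ε-close {0}): {0,1,2,3,4,8,10}
'c' @ 1: {5,6,11}  [accepting]
'b' @ 2: {1,3,4,7,10}
'c' @ 3: {5,6,11}  [accepting]
'd' @ 4: {1,3,4,7,10}
'a' @ 5: {11}  [accepting]
after full input: {11}  (accept=11 in)

Answer: ACCEPT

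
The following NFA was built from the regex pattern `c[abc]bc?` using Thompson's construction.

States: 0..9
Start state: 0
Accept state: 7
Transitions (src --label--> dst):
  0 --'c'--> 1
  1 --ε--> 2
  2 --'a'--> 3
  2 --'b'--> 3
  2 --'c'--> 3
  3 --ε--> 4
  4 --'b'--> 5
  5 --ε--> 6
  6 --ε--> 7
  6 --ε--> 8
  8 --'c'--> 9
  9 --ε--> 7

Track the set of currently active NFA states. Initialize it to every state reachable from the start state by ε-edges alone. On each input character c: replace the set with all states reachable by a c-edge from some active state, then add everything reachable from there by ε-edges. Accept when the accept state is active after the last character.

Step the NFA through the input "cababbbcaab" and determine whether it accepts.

S₀ = ε-closure({0}) = {0}
'c' @ 1: {1,2}
'a' @ 2: {3,4}
'b' @ 3: {5,6,7,8}  [accepting]
'a' @ 4: {}  — no active states
rest 'bbbcaab' ignored (set empty)
after full input: {}  (accept=7 not in)

Answer: REJECT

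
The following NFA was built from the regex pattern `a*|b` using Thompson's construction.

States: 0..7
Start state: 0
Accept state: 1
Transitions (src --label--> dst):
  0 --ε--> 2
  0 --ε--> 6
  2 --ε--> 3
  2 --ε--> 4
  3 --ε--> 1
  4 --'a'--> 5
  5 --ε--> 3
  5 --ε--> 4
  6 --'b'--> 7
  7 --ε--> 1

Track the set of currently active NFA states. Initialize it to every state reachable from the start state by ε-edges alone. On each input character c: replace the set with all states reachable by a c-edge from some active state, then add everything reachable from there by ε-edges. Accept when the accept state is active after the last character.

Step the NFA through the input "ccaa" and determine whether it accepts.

start: ε-closure({0}) = {0,1,2,3,4,6}
'c' @ 1: {}  — no active states
rest 'caa' ignored (set empty)
after full input: {}  (accept=1 not in)

Answer: REJECT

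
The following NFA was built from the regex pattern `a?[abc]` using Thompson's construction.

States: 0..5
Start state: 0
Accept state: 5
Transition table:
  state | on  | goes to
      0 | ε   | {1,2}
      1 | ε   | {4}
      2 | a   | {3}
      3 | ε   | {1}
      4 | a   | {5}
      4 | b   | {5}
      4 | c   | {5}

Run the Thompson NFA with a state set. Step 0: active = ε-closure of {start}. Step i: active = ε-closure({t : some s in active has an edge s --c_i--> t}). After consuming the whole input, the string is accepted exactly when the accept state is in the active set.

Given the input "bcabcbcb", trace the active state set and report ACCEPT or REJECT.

initial (ε-close {0}): {0,1,2,4}
'b' @ 1: {5}  [accepting]
'c' @ 2: {}  — state set empty
rest 'abcbcb' ignored (set empty)
end set {} — state 5 not in

Answer: REJECT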